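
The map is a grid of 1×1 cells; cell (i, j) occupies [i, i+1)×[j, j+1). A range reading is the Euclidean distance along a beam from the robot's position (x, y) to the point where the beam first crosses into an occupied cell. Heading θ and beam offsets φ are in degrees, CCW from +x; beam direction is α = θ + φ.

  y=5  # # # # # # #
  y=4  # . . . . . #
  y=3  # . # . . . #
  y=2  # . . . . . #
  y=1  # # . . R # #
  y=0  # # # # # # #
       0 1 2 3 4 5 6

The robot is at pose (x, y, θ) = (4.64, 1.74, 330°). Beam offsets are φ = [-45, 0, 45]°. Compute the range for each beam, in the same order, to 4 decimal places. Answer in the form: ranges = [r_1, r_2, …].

ranges = [0.7661, 0.4157, 0.3727]

beam 1: φ=-45°, α=285°
  dir = (cos 285°, sin 285°) = (0.2588, -0.9659); from cell (4,1)
  next x-line at t=1.3909, next y-line at t=0.7661; Δt_x=3.8637, Δt_y=1.0353
    y: enter (4,0) at t=0.7661 ← occupied
  → r_1 = 0.7661
beam 2: φ=0°, α=330°
  dir = (cos 330°, sin 330°) = (0.8660, -0.5000); from cell (4,1)
  next x-line at t=0.4157, next y-line at t=1.4800; Δt_x=1.1547, Δt_y=2.0000
    x: enter (5,1) at t=0.4157 ← occupied
  → r_2 = 0.4157
beam 3: φ=45°, α=15°
  dir = (cos 15°, sin 15°) = (0.9659, 0.2588); from cell (4,1)
  next x-line at t=0.3727, next y-line at t=1.0046; Δt_x=1.0353, Δt_y=3.8637
    x: enter (5,1) at t=0.3727 ← occupied
  → r_3 = 0.3727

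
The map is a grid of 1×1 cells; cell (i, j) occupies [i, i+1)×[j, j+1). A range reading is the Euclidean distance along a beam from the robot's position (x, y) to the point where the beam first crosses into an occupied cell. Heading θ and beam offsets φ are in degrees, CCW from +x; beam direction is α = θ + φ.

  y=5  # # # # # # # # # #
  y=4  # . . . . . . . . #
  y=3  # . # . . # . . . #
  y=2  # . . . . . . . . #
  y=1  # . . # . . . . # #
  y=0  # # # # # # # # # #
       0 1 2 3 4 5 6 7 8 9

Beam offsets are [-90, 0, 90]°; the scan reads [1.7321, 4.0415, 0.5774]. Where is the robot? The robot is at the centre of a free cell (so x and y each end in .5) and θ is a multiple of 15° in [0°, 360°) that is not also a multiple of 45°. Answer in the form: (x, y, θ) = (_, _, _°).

(x, y, θ) = (5.5, 2.5, 30°)

Enumerate (i+0.5, j+0.5, θ) over the 28 free cells and 16 admissible headings. For each, cast all 3 beams and compare to the given ranges.
  (4.5, 1.5, 60°): beam 1 = 1.0000 ≠ 1.7321 ✗
  (4.5, 3.5, 255°): beam 1 = 1.5529 ≠ 1.7321 ✗
  (7.5, 3.5, 240°): beam 1 = 3.0000 ≠ 1.7321 ✗
  …
  (5.5, 2.5, 30°): r_1=1.7321, r_2=4.0415, r_3=0.5774 — all match ✓
Only this pose fits every beam.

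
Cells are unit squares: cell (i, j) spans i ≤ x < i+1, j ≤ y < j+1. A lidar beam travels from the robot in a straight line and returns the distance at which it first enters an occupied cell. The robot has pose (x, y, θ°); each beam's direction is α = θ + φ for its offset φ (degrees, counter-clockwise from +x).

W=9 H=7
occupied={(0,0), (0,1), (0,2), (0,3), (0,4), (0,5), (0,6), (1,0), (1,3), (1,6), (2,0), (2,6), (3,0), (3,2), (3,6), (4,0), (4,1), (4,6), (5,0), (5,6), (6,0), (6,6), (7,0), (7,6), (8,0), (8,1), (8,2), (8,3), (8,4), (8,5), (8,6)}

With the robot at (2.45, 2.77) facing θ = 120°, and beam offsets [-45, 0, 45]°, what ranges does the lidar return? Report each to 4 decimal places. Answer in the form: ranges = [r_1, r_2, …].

beam 1: φ=-45°, α=75°
  dir = (cos 75°, sin 75°) = (0.2588, 0.9659); from cell (2,2)
  next x-line at t=2.1250, next y-line at t=0.2381; Δt_x=3.8637, Δt_y=1.0353
    y: enter (2,3) at t=0.2381
    y: enter (2,4) at t=1.2734
    x: enter (3,4) at t=2.1250
    y: enter (3,5) at t=2.3087
    y: enter (3,6) at t=3.3439 ← occupied
  → r_1 = 3.3439
beam 2: φ=0°, α=120°
  dir = (cos 120°, sin 120°) = (-0.5000, 0.8660); from cell (2,2)
  next x-line at t=0.9000, next y-line at t=0.2656; Δt_x=2.0000, Δt_y=1.1547
    y: enter (2,3) at t=0.2656
    x: enter (1,3) at t=0.9000 ← occupied
  → r_2 = 0.9000
beam 3: φ=45°, α=165°
  dir = (cos 165°, sin 165°) = (-0.9659, 0.2588); from cell (2,2)
  next x-line at t=0.4659, next y-line at t=0.8887; Δt_x=1.0353, Δt_y=3.8637
    x: enter (1,2) at t=0.4659
    y: enter (1,3) at t=0.8887 ← occupied
  → r_3 = 0.8887

ranges = [3.3439, 0.9000, 0.8887]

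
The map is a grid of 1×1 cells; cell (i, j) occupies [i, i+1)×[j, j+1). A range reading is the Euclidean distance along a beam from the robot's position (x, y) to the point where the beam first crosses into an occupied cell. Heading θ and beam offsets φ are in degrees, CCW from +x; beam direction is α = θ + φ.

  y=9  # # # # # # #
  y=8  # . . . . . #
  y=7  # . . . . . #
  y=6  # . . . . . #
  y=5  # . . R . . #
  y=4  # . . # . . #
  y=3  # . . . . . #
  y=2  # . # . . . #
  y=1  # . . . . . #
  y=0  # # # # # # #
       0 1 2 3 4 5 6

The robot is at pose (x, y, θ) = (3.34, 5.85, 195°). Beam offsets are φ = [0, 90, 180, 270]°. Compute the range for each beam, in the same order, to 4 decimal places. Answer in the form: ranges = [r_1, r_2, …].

beam 1: φ=0°, α=195°
  d=(-0.9659,-0.2588)  start (3,5)  tX=0.3520 tY=3.2841  stride 1/|dx|=1.0353 1/|dy|=3.8637
    cross x-line → (2,5), t=0.3520
    cross x-line → (1,5), t=1.3873
    cross x-line → (0,5), t=2.4225 (wall)
  → r_1 = 2.4225
beam 2: φ=90°, α=285°
  d=(0.2588,-0.9659)  start (3,5)  tX=2.5500 tY=0.8800  stride 1/|dx|=3.8637 1/|dy|=1.0353
    cross y-line → (3,4), t=0.8800 (wall)
  → r_2 = 0.8800
beam 3: φ=180°, α=15°
  d=(0.9659,0.2588)  start (3,5)  tX=0.6833 tY=0.5796  stride 1/|dx|=1.0353 1/|dy|=3.8637
    cross y-line → (3,6), t=0.5796
    cross x-line → (4,6), t=0.6833
    cross x-line → (5,6), t=1.7186
    cross x-line → (6,6), t=2.7538 (wall)
  → r_3 = 2.7538
beam 4: φ=270°, α=105°
  d=(-0.2588,0.9659)  start (3,5)  tX=1.3137 tY=0.1553  stride 1/|dx|=3.8637 1/|dy|=1.0353
    cross y-line → (3,6), t=0.1553
    cross y-line → (3,7), t=1.1906
    cross x-line → (2,7), t=1.3137
    cross y-line → (2,8), t=2.2258
    cross y-line → (2,9), t=3.2611 (wall)
  → r_4 = 3.2611

ranges = [2.4225, 0.8800, 2.7538, 3.2611]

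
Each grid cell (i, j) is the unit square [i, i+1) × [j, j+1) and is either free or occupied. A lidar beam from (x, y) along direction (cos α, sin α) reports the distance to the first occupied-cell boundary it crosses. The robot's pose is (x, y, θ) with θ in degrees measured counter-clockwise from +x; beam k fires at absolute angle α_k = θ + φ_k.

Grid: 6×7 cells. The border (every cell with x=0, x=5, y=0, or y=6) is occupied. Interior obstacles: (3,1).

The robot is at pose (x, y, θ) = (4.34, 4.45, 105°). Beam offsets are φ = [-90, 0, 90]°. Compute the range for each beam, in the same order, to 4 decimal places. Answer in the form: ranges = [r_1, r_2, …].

ranges = [0.6833, 1.6047, 3.4578]

beam 1: φ=-90°, α=15°
  dir = (cos 15°, sin 15°) = (0.9659, 0.2588); from cell (4,4)
  next x-line at t=0.6833, next y-line at t=2.1250; Δt_x=1.0353, Δt_y=3.8637
    x: enter (5,4) at t=0.6833 ← occupied
  → r_1 = 0.6833
beam 2: φ=0°, α=105°
  dir = (cos 105°, sin 105°) = (-0.2588, 0.9659); from cell (4,4)
  next x-line at t=1.3137, next y-line at t=0.5694; Δt_x=3.8637, Δt_y=1.0353
    y: enter (4,5) at t=0.5694
    x: enter (3,5) at t=1.3137
    y: enter (3,6) at t=1.6047 ← occupied
  → r_2 = 1.6047
beam 3: φ=90°, α=195°
  dir = (cos 195°, sin 195°) = (-0.9659, -0.2588); from cell (4,4)
  next x-line at t=0.3520, next y-line at t=1.7387; Δt_x=1.0353, Δt_y=3.8637
    x: enter (3,4) at t=0.3520
    x: enter (2,4) at t=1.3873
    y: enter (2,3) at t=1.7387
    x: enter (1,3) at t=2.4225
    x: enter (0,3) at t=3.4578 ← occupied
  → r_3 = 3.4578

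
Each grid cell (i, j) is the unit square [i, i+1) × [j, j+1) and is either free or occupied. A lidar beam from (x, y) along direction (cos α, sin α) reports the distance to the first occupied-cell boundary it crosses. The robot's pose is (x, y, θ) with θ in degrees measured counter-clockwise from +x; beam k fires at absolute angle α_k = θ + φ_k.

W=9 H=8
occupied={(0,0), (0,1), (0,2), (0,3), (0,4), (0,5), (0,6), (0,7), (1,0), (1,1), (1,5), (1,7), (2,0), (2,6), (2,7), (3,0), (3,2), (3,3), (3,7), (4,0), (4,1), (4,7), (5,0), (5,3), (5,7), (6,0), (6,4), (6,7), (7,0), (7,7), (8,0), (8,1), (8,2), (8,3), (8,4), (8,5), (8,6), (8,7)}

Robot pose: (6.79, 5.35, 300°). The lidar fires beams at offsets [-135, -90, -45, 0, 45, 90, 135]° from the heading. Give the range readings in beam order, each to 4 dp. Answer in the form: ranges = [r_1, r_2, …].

beam 1: φ=-135°, α=165°
  dir = (cos 165°, sin 165°) = (-0.9659, 0.2588); from cell (6,5)
  next x-line at t=0.8179, next y-line at t=2.5114; Δt_x=1.0353, Δt_y=3.8637
    x: enter (5,5) at t=0.8179
    x: enter (4,5) at t=1.8531
    y: enter (4,6) at t=2.5114
    x: enter (3,6) at t=2.8884
    x: enter (2,6) at t=3.9237 ← occupied
  → r_1 = 3.9237
beam 2: φ=-90°, α=210°
  dir = (cos 210°, sin 210°) = (-0.8660, -0.5000); from cell (6,5)
  next x-line at t=0.9122, next y-line at t=0.7000; Δt_x=1.1547, Δt_y=2.0000
    y: enter (6,4) at t=0.7000 ← occupied
  → r_2 = 0.7000
beam 3: φ=-45°, α=255°
  dir = (cos 255°, sin 255°) = (-0.2588, -0.9659); from cell (6,5)
  next x-line at t=3.0523, next y-line at t=0.3623; Δt_x=3.8637, Δt_y=1.0353
    y: enter (6,4) at t=0.3623 ← occupied
  → r_3 = 0.3623
beam 4: φ=0°, α=300°
  dir = (cos 300°, sin 300°) = (0.5000, -0.8660); from cell (6,5)
  next x-line at t=0.4200, next y-line at t=0.4041; Δt_x=2.0000, Δt_y=1.1547
    y: enter (6,4) at t=0.4041 ← occupied
  → r_4 = 0.4041
beam 5: φ=45°, α=345°
  dir = (cos 345°, sin 345°) = (0.9659, -0.2588); from cell (6,5)
  next x-line at t=0.2174, next y-line at t=1.3523; Δt_x=1.0353, Δt_y=3.8637
    x: enter (7,5) at t=0.2174
    x: enter (8,5) at t=1.2527 ← occupied
  → r_5 = 1.2527
beam 6: φ=90°, α=30°
  dir = (cos 30°, sin 30°) = (0.8660, 0.5000); from cell (6,5)
  next x-line at t=0.2425, next y-line at t=1.3000; Δt_x=1.1547, Δt_y=2.0000
    x: enter (7,5) at t=0.2425
    y: enter (7,6) at t=1.3000
    x: enter (8,6) at t=1.3972 ← occupied
  → r_6 = 1.3972
beam 7: φ=135°, α=75°
  dir = (cos 75°, sin 75°) = (0.2588, 0.9659); from cell (6,5)
  next x-line at t=0.8114, next y-line at t=0.6729; Δt_x=3.8637, Δt_y=1.0353
    y: enter (6,6) at t=0.6729
    x: enter (7,6) at t=0.8114
    y: enter (7,7) at t=1.7082 ← occupied
  → r_7 = 1.7082

ranges = [3.9237, 0.7000, 0.3623, 0.4041, 1.2527, 1.3972, 1.7082]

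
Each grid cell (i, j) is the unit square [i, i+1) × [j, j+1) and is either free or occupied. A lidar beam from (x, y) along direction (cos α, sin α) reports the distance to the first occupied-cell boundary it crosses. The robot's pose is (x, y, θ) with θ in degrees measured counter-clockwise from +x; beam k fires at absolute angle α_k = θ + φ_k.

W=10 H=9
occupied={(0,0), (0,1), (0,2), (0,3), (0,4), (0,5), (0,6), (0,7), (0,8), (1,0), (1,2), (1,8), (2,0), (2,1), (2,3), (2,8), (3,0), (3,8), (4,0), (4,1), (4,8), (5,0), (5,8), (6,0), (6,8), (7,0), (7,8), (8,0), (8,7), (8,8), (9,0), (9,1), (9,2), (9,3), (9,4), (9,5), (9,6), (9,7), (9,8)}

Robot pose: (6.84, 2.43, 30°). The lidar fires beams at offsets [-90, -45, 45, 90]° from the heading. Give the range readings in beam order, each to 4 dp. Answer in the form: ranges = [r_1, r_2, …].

beam 1: φ=-90°, α=300°
  dir = (cos 300°, sin 300°) = (0.5000, -0.8660); from cell (6,2)
  next x-line at t=0.3200, next y-line at t=0.4965; Δt_x=2.0000, Δt_y=1.1547
    x: enter (7,2) at t=0.3200
    y: enter (7,1) at t=0.4965
    y: enter (7,0) at t=1.6512 ← occupied
  → r_1 = 1.6512
beam 2: φ=-45°, α=345°
  dir = (cos 345°, sin 345°) = (0.9659, -0.2588); from cell (6,2)
  next x-line at t=0.1656, next y-line at t=1.6614; Δt_x=1.0353, Δt_y=3.8637
    x: enter (7,2) at t=0.1656
    x: enter (8,2) at t=1.2009
    y: enter (8,1) at t=1.6614
    x: enter (9,1) at t=2.2362 ← occupied
  → r_2 = 2.2362
beam 3: φ=45°, α=75°
  dir = (cos 75°, sin 75°) = (0.2588, 0.9659); from cell (6,2)
  next x-line at t=0.6182, next y-line at t=0.5901; Δt_x=3.8637, Δt_y=1.0353
    y: enter (6,3) at t=0.5901
    x: enter (7,3) at t=0.6182
    y: enter (7,4) at t=1.6254
    y: enter (7,5) at t=2.6607
    y: enter (7,6) at t=3.6959
    x: enter (8,6) at t=4.4819
    y: enter (8,7) at t=4.7312 ← occupied
  → r_3 = 4.7312
beam 4: φ=90°, α=120°
  dir = (cos 120°, sin 120°) = (-0.5000, 0.8660); from cell (6,2)
  next x-line at t=1.6800, next y-line at t=0.6582; Δt_x=2.0000, Δt_y=1.1547
    y: enter (6,3) at t=0.6582
    x: enter (5,3) at t=1.6800
    y: enter (5,4) at t=1.8129
    y: enter (5,5) at t=2.9676
    x: enter (4,5) at t=3.6800
    y: enter (4,6) at t=4.1223
    y: enter (4,7) at t=5.2770
    x: enter (3,7) at t=5.6800
    y: enter (3,8) at t=6.4317 ← occupied
  → r_4 = 6.4317

ranges = [1.6512, 2.2362, 4.7312, 6.4317]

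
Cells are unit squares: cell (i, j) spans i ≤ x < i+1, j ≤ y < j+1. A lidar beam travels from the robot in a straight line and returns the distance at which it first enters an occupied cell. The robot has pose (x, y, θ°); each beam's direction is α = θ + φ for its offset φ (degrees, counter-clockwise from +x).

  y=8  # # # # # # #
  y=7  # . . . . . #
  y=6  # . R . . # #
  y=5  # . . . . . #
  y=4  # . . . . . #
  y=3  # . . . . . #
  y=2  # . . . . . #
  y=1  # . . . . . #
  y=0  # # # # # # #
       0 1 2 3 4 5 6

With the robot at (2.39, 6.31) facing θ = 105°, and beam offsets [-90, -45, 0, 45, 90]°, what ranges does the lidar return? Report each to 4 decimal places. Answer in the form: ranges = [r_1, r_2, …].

beam 1: φ=-90°, α=15°
  dir = (cos 15°, sin 15°) = (0.9659, 0.2588); from cell (2,6)
  next x-line at t=0.6315, next y-line at t=2.6660; Δt_x=1.0353, Δt_y=3.8637
    x: enter (3,6) at t=0.6315
    x: enter (4,6) at t=1.6668
    y: enter (4,7) at t=2.6660
    x: enter (5,7) at t=2.7021
    x: enter (6,7) at t=3.7373 ← occupied
  → r_1 = 3.7373
beam 2: φ=-45°, α=60°
  dir = (cos 60°, sin 60°) = (0.5000, 0.8660); from cell (2,6)
  next x-line at t=1.2200, next y-line at t=0.7967; Δt_x=2.0000, Δt_y=1.1547
    y: enter (2,7) at t=0.7967
    x: enter (3,7) at t=1.2200
    y: enter (3,8) at t=1.9514 ← occupied
  → r_2 = 1.9514
beam 3: φ=0°, α=105°
  dir = (cos 105°, sin 105°) = (-0.2588, 0.9659); from cell (2,6)
  next x-line at t=1.5068, next y-line at t=0.7143; Δt_x=3.8637, Δt_y=1.0353
    y: enter (2,7) at t=0.7143
    x: enter (1,7) at t=1.5068
    y: enter (1,8) at t=1.7496 ← occupied
  → r_3 = 1.7496
beam 4: φ=45°, α=150°
  dir = (cos 150°, sin 150°) = (-0.8660, 0.5000); from cell (2,6)
  next x-line at t=0.4503, next y-line at t=1.3800; Δt_x=1.1547, Δt_y=2.0000
    x: enter (1,6) at t=0.4503
    y: enter (1,7) at t=1.3800
    x: enter (0,7) at t=1.6050 ← occupied
  → r_4 = 1.6050
beam 5: φ=90°, α=195°
  dir = (cos 195°, sin 195°) = (-0.9659, -0.2588); from cell (2,6)
  next x-line at t=0.4038, next y-line at t=1.1977; Δt_x=1.0353, Δt_y=3.8637
    x: enter (1,6) at t=0.4038
    y: enter (1,5) at t=1.1977
    x: enter (0,5) at t=1.4390 ← occupied
  → r_5 = 1.4390

ranges = [3.7373, 1.9514, 1.7496, 1.6050, 1.4390]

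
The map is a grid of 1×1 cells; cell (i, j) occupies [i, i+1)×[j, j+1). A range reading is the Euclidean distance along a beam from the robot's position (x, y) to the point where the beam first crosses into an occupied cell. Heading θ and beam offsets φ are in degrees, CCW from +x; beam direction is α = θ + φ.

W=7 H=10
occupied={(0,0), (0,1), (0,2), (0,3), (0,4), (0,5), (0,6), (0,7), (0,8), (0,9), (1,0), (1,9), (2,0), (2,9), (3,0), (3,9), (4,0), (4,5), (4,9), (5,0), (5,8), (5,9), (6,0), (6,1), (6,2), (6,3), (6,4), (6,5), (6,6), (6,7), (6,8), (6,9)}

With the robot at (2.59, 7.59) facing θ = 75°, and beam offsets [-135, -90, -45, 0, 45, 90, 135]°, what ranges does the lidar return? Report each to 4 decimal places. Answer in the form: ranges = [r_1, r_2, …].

ranges = [2.8200, 3.5303, 2.7828, 1.4597, 1.6281, 1.6461, 1.8360]

beam 1: φ=-135°, α=300°
  direction (0.5000, -0.8660); cell (2,7); t to first gridline: x 0.8200, y 0.6813 (then +2.0000 / +1.1547)
    (2,6) via y @ 0.6813
    (3,6) via x @ 0.8200
    (3,5) via y @ 1.8360
    (4,5) via x @ 2.8200  # hit
  → r_1 = 2.8200
beam 2: φ=-90°, α=345°
  direction (0.9659, -0.2588); cell (2,7); t to first gridline: x 0.4245, y 2.2796 (then +1.0353 / +3.8637)
    (3,7) via x @ 0.4245
    (4,7) via x @ 1.4597
    (4,6) via y @ 2.2796
    (5,6) via x @ 2.4950
    (6,6) via x @ 3.5303  # hit
  → r_2 = 3.5303
beam 3: φ=-45°, α=30°
  direction (0.8660, 0.5000); cell (2,7); t to first gridline: x 0.4734, y 0.8200 (then +1.1547 / +2.0000)
    (3,7) via x @ 0.4734
    (3,8) via y @ 0.8200
    (4,8) via x @ 1.6281
    (5,8) via x @ 2.7828  # hit
  → r_3 = 2.7828
beam 4: φ=0°, α=75°
  direction (0.2588, 0.9659); cell (2,7); t to first gridline: x 1.5841, y 0.4245 (then +3.8637 / +1.0353)
    (2,8) via y @ 0.4245
    (2,9) via y @ 1.4597  # hit
  → r_4 = 1.4597
beam 5: φ=45°, α=120°
  direction (-0.5000, 0.8660); cell (2,7); t to first gridline: x 1.1800, y 0.4734 (then +2.0000 / +1.1547)
    (2,8) via y @ 0.4734
    (1,8) via x @ 1.1800
    (1,9) via y @ 1.6281  # hit
  → r_5 = 1.6281
beam 6: φ=90°, α=165°
  direction (-0.9659, 0.2588); cell (2,7); t to first gridline: x 0.6108, y 1.5841 (then +1.0353 / +3.8637)
    (1,7) via x @ 0.6108
    (1,8) via y @ 1.5841
    (0,8) via x @ 1.6461  # hit
  → r_6 = 1.6461
beam 7: φ=135°, α=210°
  direction (-0.8660, -0.5000); cell (2,7); t to first gridline: x 0.6813, y 1.1800 (then +1.1547 / +2.0000)
    (1,7) via x @ 0.6813
    (1,6) via y @ 1.1800
    (0,6) via x @ 1.8360  # hit
  → r_7 = 1.8360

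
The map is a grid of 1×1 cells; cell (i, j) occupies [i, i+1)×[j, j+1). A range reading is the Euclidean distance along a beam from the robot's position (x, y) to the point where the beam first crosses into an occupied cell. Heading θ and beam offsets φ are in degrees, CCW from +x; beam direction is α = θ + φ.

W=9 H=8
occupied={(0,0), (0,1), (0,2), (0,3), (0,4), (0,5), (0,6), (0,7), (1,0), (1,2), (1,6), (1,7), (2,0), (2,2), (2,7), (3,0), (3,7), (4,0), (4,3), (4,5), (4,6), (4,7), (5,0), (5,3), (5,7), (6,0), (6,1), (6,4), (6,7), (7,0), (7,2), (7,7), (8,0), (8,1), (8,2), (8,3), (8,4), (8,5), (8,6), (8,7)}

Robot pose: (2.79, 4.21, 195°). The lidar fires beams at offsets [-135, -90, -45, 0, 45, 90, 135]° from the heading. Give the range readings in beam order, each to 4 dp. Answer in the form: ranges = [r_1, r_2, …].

beam 1: φ=-135°, α=60°
  d=(0.5000,0.8660)  start (2,4)  tX=0.4200 tY=0.9122  stride 1/|dx|=2.0000 1/|dy|=1.1547
    cross x-line → (3,4), t=0.4200
    cross y-line → (3,5), t=0.9122
    cross y-line → (3,6), t=2.0669
    cross x-line → (4,6), t=2.4200 (wall)
  → r_1 = 2.4200
beam 2: φ=-90°, α=105°
  d=(-0.2588,0.9659)  start (2,4)  tX=3.0523 tY=0.8179  stride 1/|dx|=3.8637 1/|dy|=1.0353
    cross y-line → (2,5), t=0.8179
    cross y-line → (2,6), t=1.8531
    cross y-line → (2,7), t=2.8884 (wall)
  → r_2 = 2.8884
beam 3: φ=-45°, α=150°
  d=(-0.8660,0.5000)  start (2,4)  tX=0.9122 tY=1.5800  stride 1/|dx|=1.1547 1/|dy|=2.0000
    cross x-line → (1,4), t=0.9122
    cross y-line → (1,5), t=1.5800
    cross x-line → (0,5), t=2.0669 (wall)
  → r_3 = 2.0669
beam 4: φ=0°, α=195°
  d=(-0.9659,-0.2588)  start (2,4)  tX=0.8179 tY=0.8114  stride 1/|dx|=1.0353 1/|dy|=3.8637
    cross y-line → (2,3), t=0.8114
    cross x-line → (1,3), t=0.8179
    cross x-line → (0,3), t=1.8531 (wall)
  → r_4 = 1.8531
beam 5: φ=45°, α=240°
  d=(-0.5000,-0.8660)  start (2,4)  tX=1.5800 tY=0.2425  stride 1/|dx|=2.0000 1/|dy|=1.1547
    cross y-line → (2,3), t=0.2425
    cross y-line → (2,2), t=1.3972 (wall)
  → r_5 = 1.3972
beam 6: φ=90°, α=285°
  d=(0.2588,-0.9659)  start (2,4)  tX=0.8114 tY=0.2174  stride 1/|dx|=3.8637 1/|dy|=1.0353
    cross y-line → (2,3), t=0.2174
    cross x-line → (3,3), t=0.8114
    cross y-line → (3,2), t=1.2527
    cross y-line → (3,1), t=2.2880
    cross y-line → (3,0), t=3.3232 (wall)
  → r_6 = 3.3232
beam 7: φ=135°, α=330°
  d=(0.8660,-0.5000)  start (2,4)  tX=0.2425 tY=0.4200  stride 1/|dx|=1.1547 1/|dy|=2.0000
    cross x-line → (3,4), t=0.2425
    cross y-line → (3,3), t=0.4200
    cross x-line → (4,3), t=1.3972 (wall)
  → r_7 = 1.3972

ranges = [2.4200, 2.8884, 2.0669, 1.8531, 1.3972, 3.3232, 1.3972]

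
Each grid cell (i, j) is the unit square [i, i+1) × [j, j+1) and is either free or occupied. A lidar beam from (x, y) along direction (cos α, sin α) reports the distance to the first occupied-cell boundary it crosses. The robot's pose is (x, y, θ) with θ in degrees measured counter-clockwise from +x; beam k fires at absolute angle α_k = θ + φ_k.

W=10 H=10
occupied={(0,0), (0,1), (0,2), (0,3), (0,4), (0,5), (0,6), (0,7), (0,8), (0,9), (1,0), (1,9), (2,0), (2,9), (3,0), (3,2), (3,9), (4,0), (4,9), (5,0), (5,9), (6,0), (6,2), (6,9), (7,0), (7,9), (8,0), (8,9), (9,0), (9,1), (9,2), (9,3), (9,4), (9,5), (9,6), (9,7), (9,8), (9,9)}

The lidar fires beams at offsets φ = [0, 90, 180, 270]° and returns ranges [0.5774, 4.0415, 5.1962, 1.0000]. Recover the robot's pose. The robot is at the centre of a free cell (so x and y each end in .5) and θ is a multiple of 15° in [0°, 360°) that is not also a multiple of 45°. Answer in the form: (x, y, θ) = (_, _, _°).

Enumerate (i+0.5, j+0.5, θ) over the 62 free cells and 16 admissible headings. For each, cast all 4 beams and compare to the given ranges.
  (3.5, 5.5, 240°): beam 1 = 5.0000 ≠ 0.5774 ✗
  (4.5, 7.5, 60°): beam 1 = 1.7321 ≠ 0.5774 ✗
  (8.5, 1.5, 210°): beam 1 = 1.0000 ≠ 0.5774 ✗
  …
  (8.5, 5.5, 30°): r_1=0.5774, r_2=4.0415, r_3=5.1962, r_4=1.0000 — all match ✓
Only this pose fits every beam.

(x, y, θ) = (8.5, 5.5, 30°)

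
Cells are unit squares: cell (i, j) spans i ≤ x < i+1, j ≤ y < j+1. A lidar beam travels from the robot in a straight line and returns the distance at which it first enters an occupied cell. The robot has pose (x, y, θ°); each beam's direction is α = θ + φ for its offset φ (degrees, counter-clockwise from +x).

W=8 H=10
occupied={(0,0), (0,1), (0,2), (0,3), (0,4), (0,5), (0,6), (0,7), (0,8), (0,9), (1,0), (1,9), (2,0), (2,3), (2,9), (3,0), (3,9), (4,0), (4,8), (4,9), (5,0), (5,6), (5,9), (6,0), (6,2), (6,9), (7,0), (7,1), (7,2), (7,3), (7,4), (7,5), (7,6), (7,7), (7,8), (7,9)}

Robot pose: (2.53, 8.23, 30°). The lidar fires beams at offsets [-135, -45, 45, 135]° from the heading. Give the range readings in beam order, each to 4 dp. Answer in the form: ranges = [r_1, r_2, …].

ranges = [5.9115, 4.6277, 0.7972, 1.5840]

beam 1: φ=-135°, α=255°
  direction (-0.2588, -0.9659); cell (2,8); t to first gridline: x 2.0478, y 0.2381 (then +3.8637 / +1.0353)
    (2,7) via y @ 0.2381
    (2,6) via y @ 1.2734
    (1,6) via x @ 2.0478
    (1,5) via y @ 2.3087
    (1,4) via y @ 3.3439
    (1,3) via y @ 4.3792
    (1,2) via y @ 5.4145
    (0,2) via x @ 5.9115  # hit
  → r_1 = 5.9115
beam 2: φ=-45°, α=345°
  direction (0.9659, -0.2588); cell (2,8); t to first gridline: x 0.4866, y 0.8887 (then +1.0353 / +3.8637)
    (3,8) via x @ 0.4866
    (3,7) via y @ 0.8887
    (4,7) via x @ 1.5219
    (5,7) via x @ 2.5571
    (6,7) via x @ 3.5924
    (7,7) via x @ 4.6277  # hit
  → r_2 = 4.6277
beam 3: φ=45°, α=75°
  direction (0.2588, 0.9659); cell (2,8); t to first gridline: x 1.8159, y 0.7972 (then +3.8637 / +1.0353)
    (2,9) via y @ 0.7972  # hit
  → r_3 = 0.7972
beam 4: φ=135°, α=165°
  direction (-0.9659, 0.2588); cell (2,8); t to first gridline: x 0.5487, y 2.9751 (then +1.0353 / +3.8637)
    (1,8) via x @ 0.5487
    (0,8) via x @ 1.5840  # hit
  → r_4 = 1.5840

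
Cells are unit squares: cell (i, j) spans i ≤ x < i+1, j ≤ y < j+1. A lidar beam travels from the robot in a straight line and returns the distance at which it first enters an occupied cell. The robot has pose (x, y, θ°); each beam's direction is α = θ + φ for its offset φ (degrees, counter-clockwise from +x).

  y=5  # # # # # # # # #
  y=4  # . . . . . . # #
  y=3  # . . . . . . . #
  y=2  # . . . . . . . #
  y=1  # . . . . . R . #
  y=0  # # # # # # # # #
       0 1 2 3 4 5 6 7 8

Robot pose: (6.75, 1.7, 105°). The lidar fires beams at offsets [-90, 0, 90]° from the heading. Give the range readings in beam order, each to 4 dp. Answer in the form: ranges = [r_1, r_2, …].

beam 1: φ=-90°, α=15°
  d=(0.9659,0.2588)  start (6,1)  tX=0.2588 tY=1.1591  stride 1/|dx|=1.0353 1/|dy|=3.8637
    cross x-line → (7,1), t=0.2588
    cross y-line → (7,2), t=1.1591
    cross x-line → (8,2), t=1.2941 (wall)
  → r_1 = 1.2941
beam 2: φ=0°, α=105°
  d=(-0.2588,0.9659)  start (6,1)  tX=2.8978 tY=0.3106  stride 1/|dx|=3.8637 1/|dy|=1.0353
    cross y-line → (6,2), t=0.3106
    cross y-line → (6,3), t=1.3459
    cross y-line → (6,4), t=2.3811
    cross x-line → (5,4), t=2.8978
    cross y-line → (5,5), t=3.4164 (wall)
  → r_2 = 3.4164
beam 3: φ=90°, α=195°
  d=(-0.9659,-0.2588)  start (6,1)  tX=0.7765 tY=2.7046  stride 1/|dx|=1.0353 1/|dy|=3.8637
    cross x-line → (5,1), t=0.7765
    cross x-line → (4,1), t=1.8117
    cross y-line → (4,0), t=2.7046 (wall)
  → r_3 = 2.7046

ranges = [1.2941, 3.4164, 2.7046]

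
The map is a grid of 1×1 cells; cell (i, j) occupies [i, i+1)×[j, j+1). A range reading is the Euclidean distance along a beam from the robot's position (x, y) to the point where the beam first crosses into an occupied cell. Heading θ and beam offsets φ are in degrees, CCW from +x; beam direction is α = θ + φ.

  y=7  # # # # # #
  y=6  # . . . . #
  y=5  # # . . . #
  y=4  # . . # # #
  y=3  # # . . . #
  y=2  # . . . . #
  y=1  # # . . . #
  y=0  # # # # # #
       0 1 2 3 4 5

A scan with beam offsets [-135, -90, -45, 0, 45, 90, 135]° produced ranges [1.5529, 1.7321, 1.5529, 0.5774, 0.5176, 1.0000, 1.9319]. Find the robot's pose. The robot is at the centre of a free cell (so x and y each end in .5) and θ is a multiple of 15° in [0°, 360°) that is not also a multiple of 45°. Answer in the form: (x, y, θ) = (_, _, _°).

(x, y, θ) = (3.5, 6.5, 60°)

Enumerate (i+0.5, j+0.5, θ) over the 19 free cells and 16 admissible headings. For each, cast all 7 beams and compare to the given ranges.
  (2.5, 4.5, 300°): beam 2 = 1.0000 ≠ 1.7321 ✗
  (1.5, 4.5, 345°): beam 1 = 0.5774 ≠ 1.5529 ✗
  (2.5, 4.5, 120°): beam 1 = 0.5176 ≠ 1.5529 ✗
  (3.5, 2.5, 285°): beam 1 = 1.7321 ≠ 1.5529 ✗
  …
  (3.5, 6.5, 60°): r_1=1.5529, r_2=1.7321, r_3=1.5529, r_4=0.5774, r_5=0.5176, r_6=1.0000, r_7=1.9319 — all match ✓
No second candidate reproduces the full scan.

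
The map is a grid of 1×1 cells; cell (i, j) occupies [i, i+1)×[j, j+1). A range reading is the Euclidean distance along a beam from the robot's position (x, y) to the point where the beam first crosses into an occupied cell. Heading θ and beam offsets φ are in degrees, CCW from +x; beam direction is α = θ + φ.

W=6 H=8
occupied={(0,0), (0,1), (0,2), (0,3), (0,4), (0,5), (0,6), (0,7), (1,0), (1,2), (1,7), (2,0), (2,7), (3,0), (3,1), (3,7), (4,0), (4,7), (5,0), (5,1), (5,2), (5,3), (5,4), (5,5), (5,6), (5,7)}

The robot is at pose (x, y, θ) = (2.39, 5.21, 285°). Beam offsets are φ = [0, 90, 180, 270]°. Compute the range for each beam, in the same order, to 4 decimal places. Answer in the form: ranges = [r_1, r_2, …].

beam 1: φ=0°, α=285°
  d=(0.2588,-0.9659)  start (2,5)  tX=2.3569 tY=0.2174  stride 1/|dx|=3.8637 1/|dy|=1.0353
    cross y-line → (2,4), t=0.2174
    cross y-line → (2,3), t=1.2527
    cross y-line → (2,2), t=2.2880
    cross x-line → (3,2), t=2.3569
    cross y-line → (3,1), t=3.3232 (wall)
  → r_1 = 3.3232
beam 2: φ=90°, α=15°
  d=(0.9659,0.2588)  start (2,5)  tX=0.6315 tY=3.0523  stride 1/|dx|=1.0353 1/|dy|=3.8637
    cross x-line → (3,5), t=0.6315
    cross x-line → (4,5), t=1.6668
    cross x-line → (5,5), t=2.7021 (wall)
  → r_2 = 2.7021
beam 3: φ=180°, α=105°
  d=(-0.2588,0.9659)  start (2,5)  tX=1.5068 tY=0.8179  stride 1/|dx|=3.8637 1/|dy|=1.0353
    cross y-line → (2,6), t=0.8179
    cross x-line → (1,6), t=1.5068
    cross y-line → (1,7), t=1.8531 (wall)
  → r_3 = 1.8531
beam 4: φ=270°, α=195°
  d=(-0.9659,-0.2588)  start (2,5)  tX=0.4038 tY=0.8114  stride 1/|dx|=1.0353 1/|dy|=3.8637
    cross x-line → (1,5), t=0.4038
    cross y-line → (1,4), t=0.8114
    cross x-line → (0,4), t=1.4390 (wall)
  → r_4 = 1.4390

ranges = [3.3232, 2.7021, 1.8531, 1.4390]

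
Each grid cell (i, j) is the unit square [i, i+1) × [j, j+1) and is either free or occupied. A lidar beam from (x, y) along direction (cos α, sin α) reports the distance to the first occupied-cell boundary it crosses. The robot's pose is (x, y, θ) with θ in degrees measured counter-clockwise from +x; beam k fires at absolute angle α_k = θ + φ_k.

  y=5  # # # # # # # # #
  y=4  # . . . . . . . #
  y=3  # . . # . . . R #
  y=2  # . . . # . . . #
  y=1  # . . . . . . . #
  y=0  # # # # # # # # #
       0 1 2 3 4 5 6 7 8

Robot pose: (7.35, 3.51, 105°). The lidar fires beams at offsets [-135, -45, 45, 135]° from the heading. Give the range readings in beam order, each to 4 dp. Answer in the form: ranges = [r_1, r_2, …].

beam 1: φ=-135°, α=330°
  dir = (cos 330°, sin 330°) = (0.8660, -0.5000); from cell (7,3)
  next x-line at t=0.7506, next y-line at t=1.0200; Δt_x=1.1547, Δt_y=2.0000
    x: enter (8,3) at t=0.7506 ← occupied
  → r_1 = 0.7506
beam 2: φ=-45°, α=60°
  dir = (cos 60°, sin 60°) = (0.5000, 0.8660); from cell (7,3)
  next x-line at t=1.3000, next y-line at t=0.5658; Δt_x=2.0000, Δt_y=1.1547
    y: enter (7,4) at t=0.5658
    x: enter (8,4) at t=1.3000 ← occupied
  → r_2 = 1.3000
beam 3: φ=45°, α=150°
  dir = (cos 150°, sin 150°) = (-0.8660, 0.5000); from cell (7,3)
  next x-line at t=0.4041, next y-line at t=0.9800; Δt_x=1.1547, Δt_y=2.0000
    x: enter (6,3) at t=0.4041
    y: enter (6,4) at t=0.9800
    x: enter (5,4) at t=1.5588
    x: enter (4,4) at t=2.7135
    y: enter (4,5) at t=2.9800 ← occupied
  → r_3 = 2.9800
beam 4: φ=135°, α=240°
  dir = (cos 240°, sin 240°) = (-0.5000, -0.8660); from cell (7,3)
  next x-line at t=0.7000, next y-line at t=0.5889; Δt_x=2.0000, Δt_y=1.1547
    y: enter (7,2) at t=0.5889
    x: enter (6,2) at t=0.7000
    y: enter (6,1) at t=1.7436
    x: enter (5,1) at t=2.7000
    y: enter (5,0) at t=2.8983 ← occupied
  → r_4 = 2.8983

ranges = [0.7506, 1.3000, 2.9800, 2.8983]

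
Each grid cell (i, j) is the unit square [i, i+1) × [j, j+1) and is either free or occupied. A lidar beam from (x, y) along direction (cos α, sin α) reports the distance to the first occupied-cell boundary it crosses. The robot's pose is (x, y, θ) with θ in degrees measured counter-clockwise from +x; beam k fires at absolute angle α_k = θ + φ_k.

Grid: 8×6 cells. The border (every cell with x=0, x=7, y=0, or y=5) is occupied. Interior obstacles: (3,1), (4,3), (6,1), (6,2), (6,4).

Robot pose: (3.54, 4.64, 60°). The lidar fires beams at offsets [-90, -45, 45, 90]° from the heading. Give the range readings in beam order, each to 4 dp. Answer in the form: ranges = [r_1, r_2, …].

ranges = [1.2800, 1.3909, 0.3727, 0.7200]

beam 1: φ=-90°, α=330°
  cosα=0.8660 sinα=-0.5000 | (3,4) | tMaxX 0.5312 tMaxY 1.2800 | tΔX 1.1547 tΔY 2.0000
    t=0.5312 [x] (4,4)
    t=1.2800 [y] (4,3) — stop
  → r_1 = 1.2800
beam 2: φ=-45°, α=15°
  cosα=0.9659 sinα=0.2588 | (3,4) | tMaxX 0.4762 tMaxY 1.3909 | tΔX 1.0353 tΔY 3.8637
    t=0.4762 [x] (4,4)
    t=1.3909 [y] (4,5) — stop
  → r_2 = 1.3909
beam 3: φ=45°, α=105°
  cosα=-0.2588 sinα=0.9659 | (3,4) | tMaxX 2.0864 tMaxY 0.3727 | tΔX 3.8637 tΔY 1.0353
    t=0.3727 [y] (3,5) — stop
  → r_3 = 0.3727
beam 4: φ=90°, α=150°
  cosα=-0.8660 sinα=0.5000 | (3,4) | tMaxX 0.6235 tMaxY 0.7200 | tΔX 1.1547 tΔY 2.0000
    t=0.6235 [x] (2,4)
    t=0.7200 [y] (2,5) — stop
  → r_4 = 0.7200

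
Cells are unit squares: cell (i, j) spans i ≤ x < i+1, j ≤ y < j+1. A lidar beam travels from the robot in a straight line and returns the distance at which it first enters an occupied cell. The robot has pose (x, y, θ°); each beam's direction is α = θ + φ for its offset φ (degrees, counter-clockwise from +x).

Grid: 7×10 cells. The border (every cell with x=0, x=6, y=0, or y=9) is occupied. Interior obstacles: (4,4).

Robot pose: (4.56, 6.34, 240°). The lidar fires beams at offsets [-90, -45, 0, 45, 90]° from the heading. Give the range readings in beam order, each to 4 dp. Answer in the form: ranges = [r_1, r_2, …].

beam 1: φ=-90°, α=150°
  direction (-0.8660, 0.5000); cell (4,6); t to first gridline: x 0.6466, y 1.3200 (then +1.1547 / +2.0000)
    (3,6) via x @ 0.6466
    (3,7) via y @ 1.3200
    (2,7) via x @ 1.8013
    (1,7) via x @ 2.9560
    (1,8) via y @ 3.3200
    (0,8) via x @ 4.1107  # hit
  → r_1 = 4.1107
beam 2: φ=-45°, α=195°
  direction (-0.9659, -0.2588); cell (4,6); t to first gridline: x 0.5798, y 1.3137 (then +1.0353 / +3.8637)
    (3,6) via x @ 0.5798
    (3,5) via y @ 1.3137
    (2,5) via x @ 1.6150
    (1,5) via x @ 2.6503
    (0,5) via x @ 3.6856  # hit
  → r_2 = 3.6856
beam 3: φ=0°, α=240°
  direction (-0.5000, -0.8660); cell (4,6); t to first gridline: x 1.1200, y 0.3926 (then +2.0000 / +1.1547)
    (4,5) via y @ 0.3926
    (3,5) via x @ 1.1200
    (3,4) via y @ 1.5473
    (3,3) via y @ 2.7020
    (2,3) via x @ 3.1200
    (2,2) via y @ 3.8567
    (2,1) via y @ 5.0114
    (1,1) via x @ 5.1200
    (1,0) via y @ 6.1661  # hit
  → r_3 = 6.1661
beam 4: φ=45°, α=285°
  direction (0.2588, -0.9659); cell (4,6); t to first gridline: x 1.7000, y 0.3520 (then +3.8637 / +1.0353)
    (4,5) via y @ 0.3520
    (4,4) via y @ 1.3873  # hit
  → r_4 = 1.3873
beam 5: φ=90°, α=330°
  direction (0.8660, -0.5000); cell (4,6); t to first gridline: x 0.5081, y 0.6800 (then +1.1547 / +2.0000)
    (5,6) via x @ 0.5081
    (5,5) via y @ 0.6800
    (6,5) via x @ 1.6628  # hit
  → r_5 = 1.6628

ranges = [4.1107, 3.6856, 6.1661, 1.3873, 1.6628]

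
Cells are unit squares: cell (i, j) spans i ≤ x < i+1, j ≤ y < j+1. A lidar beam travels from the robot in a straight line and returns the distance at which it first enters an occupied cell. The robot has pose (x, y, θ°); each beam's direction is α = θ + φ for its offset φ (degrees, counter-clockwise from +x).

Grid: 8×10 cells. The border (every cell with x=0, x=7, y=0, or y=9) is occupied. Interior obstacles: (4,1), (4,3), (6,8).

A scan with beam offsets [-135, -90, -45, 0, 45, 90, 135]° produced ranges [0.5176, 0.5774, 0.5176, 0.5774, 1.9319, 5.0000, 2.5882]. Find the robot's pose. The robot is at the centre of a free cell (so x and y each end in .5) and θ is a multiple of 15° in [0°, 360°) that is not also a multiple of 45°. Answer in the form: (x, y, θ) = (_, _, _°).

Enumerate (i+0.5, j+0.5, θ) over the 45 free cells and 16 admissible headings. For each, cast all 7 beams and compare to the given ranges.
  (4.5, 4.5, 75°): beam 1 = 0.5774 ≠ 0.5176 ✗
  (3.5, 2.5, 165°): beam 1 = 1.0000 ≠ 0.5176 ✗
  (3.5, 2.5, 285°): beam 1 = 2.8868 ≠ 0.5176 ✗
  (6.5, 2.5, 240°): beam 1 = 6.7293 ≠ 0.5176 ✗
  …
  (3.5, 1.5, 30°): r_1=0.5176, r_2=0.5774, r_3=0.5176, r_4=0.5774, r_5=1.9319, r_6=5.0000, r_7=2.5882 — all match ✓
Only this pose fits every beam.

(x, y, θ) = (3.5, 1.5, 30°)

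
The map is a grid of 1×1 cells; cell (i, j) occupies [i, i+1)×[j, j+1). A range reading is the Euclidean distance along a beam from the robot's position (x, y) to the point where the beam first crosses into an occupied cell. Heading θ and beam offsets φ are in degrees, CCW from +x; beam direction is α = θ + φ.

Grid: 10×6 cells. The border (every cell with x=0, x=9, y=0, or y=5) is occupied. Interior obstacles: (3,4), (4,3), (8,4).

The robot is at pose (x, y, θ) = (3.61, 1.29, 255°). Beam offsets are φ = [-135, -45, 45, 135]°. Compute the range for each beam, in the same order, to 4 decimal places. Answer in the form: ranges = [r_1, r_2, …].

ranges = [4.2839, 0.5800, 0.3349, 5.4200]

beam 1: φ=-135°, α=120°
  direction (-0.5000, 0.8660); cell (3,1); t to first gridline: x 1.2200, y 0.8198 (then +2.0000 / +1.1547)
    (3,2) via y @ 0.8198
    (2,2) via x @ 1.2200
    (2,3) via y @ 1.9745
    (2,4) via y @ 3.1292
    (1,4) via x @ 3.2200
    (1,5) via y @ 4.2839  # hit
  → r_1 = 4.2839
beam 2: φ=-45°, α=210°
  direction (-0.8660, -0.5000); cell (3,1); t to first gridline: x 0.7044, y 0.5800 (then +1.1547 / +2.0000)
    (3,0) via y @ 0.5800  # hit
  → r_2 = 0.5800
beam 3: φ=45°, α=300°
  direction (0.5000, -0.8660); cell (3,1); t to first gridline: x 0.7800, y 0.3349 (then +2.0000 / +1.1547)
    (3,0) via y @ 0.3349  # hit
  → r_3 = 0.3349
beam 4: φ=135°, α=30°
  direction (0.8660, 0.5000); cell (3,1); t to first gridline: x 0.4503, y 1.4200 (then +1.1547 / +2.0000)
    (4,1) via x @ 0.4503
    (4,2) via y @ 1.4200
    (5,2) via x @ 1.6050
    (6,2) via x @ 2.7597
    (6,3) via y @ 3.4200
    (7,3) via x @ 3.9144
    (8,3) via x @ 5.0691
    (8,4) via y @ 5.4200  # hit
  → r_4 = 5.4200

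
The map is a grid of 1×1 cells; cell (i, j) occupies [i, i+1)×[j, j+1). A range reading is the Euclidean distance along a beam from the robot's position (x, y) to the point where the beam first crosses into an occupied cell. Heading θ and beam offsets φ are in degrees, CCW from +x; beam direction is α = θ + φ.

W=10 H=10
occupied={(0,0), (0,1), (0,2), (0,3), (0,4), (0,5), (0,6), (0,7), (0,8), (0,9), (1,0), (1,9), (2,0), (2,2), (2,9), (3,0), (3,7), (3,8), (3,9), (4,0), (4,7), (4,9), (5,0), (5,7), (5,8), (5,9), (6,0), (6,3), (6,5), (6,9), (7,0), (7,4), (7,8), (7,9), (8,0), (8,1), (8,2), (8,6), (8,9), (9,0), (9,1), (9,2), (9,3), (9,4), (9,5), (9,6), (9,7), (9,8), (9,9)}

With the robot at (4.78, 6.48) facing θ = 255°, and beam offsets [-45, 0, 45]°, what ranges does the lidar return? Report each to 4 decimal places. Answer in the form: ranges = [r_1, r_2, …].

beam 1: φ=-45°, α=210°
  direction (-0.8660, -0.5000); cell (4,6); t to first gridline: x 0.9007, y 0.9600 (then +1.1547 / +2.0000)
    (3,6) via x @ 0.9007
    (3,5) via y @ 0.9600
    (2,5) via x @ 2.0554
    (2,4) via y @ 2.9600
    (1,4) via x @ 3.2101
    (0,4) via x @ 4.3648  # hit
  → r_1 = 4.3648
beam 2: φ=0°, α=255°
  direction (-0.2588, -0.9659); cell (4,6); t to first gridline: x 3.0137, y 0.4969 (then +3.8637 / +1.0353)
    (4,5) via y @ 0.4969
    (4,4) via y @ 1.5322
    (4,3) via y @ 2.5675
    (3,3) via x @ 3.0137
    (3,2) via y @ 3.6028
    (3,1) via y @ 4.6380
    (3,0) via y @ 5.6733  # hit
  → r_2 = 5.6733
beam 3: φ=45°, α=300°
  direction (0.5000, -0.8660); cell (4,6); t to first gridline: x 0.4400, y 0.5543 (then +2.0000 / +1.1547)
    (5,6) via x @ 0.4400
    (5,5) via y @ 0.5543
    (5,4) via y @ 1.7090
    (6,4) via x @ 2.4400
    (6,3) via y @ 2.8637  # hit
  → r_3 = 2.8637

ranges = [4.3648, 5.6733, 2.8637]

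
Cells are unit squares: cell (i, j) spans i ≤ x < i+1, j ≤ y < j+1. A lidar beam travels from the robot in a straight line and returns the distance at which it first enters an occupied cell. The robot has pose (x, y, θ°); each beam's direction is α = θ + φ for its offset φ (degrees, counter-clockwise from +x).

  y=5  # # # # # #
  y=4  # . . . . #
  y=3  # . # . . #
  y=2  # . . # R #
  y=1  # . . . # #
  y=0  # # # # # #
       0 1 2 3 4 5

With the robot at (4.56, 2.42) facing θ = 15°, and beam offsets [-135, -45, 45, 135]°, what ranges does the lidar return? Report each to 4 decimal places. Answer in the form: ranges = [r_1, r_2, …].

beam 1: φ=-135°, α=240°
  direction (-0.5000, -0.8660); cell (4,2); t to first gridline: x 1.1200, y 0.4850 (then +2.0000 / +1.1547)
    (4,1) via y @ 0.4850  # hit
  → r_1 = 0.4850
beam 2: φ=-45°, α=330°
  direction (0.8660, -0.5000); cell (4,2); t to first gridline: x 0.5081, y 0.8400 (then +1.1547 / +2.0000)
    (5,2) via x @ 0.5081  # hit
  → r_2 = 0.5081
beam 3: φ=45°, α=60°
  direction (0.5000, 0.8660); cell (4,2); t to first gridline: x 0.8800, y 0.6697 (then +2.0000 / +1.1547)
    (4,3) via y @ 0.6697
    (5,3) via x @ 0.8800  # hit
  → r_3 = 0.8800
beam 4: φ=135°, α=150°
  direction (-0.8660, 0.5000); cell (4,2); t to first gridline: x 0.6466, y 1.1600 (then +1.1547 / +2.0000)
    (3,2) via x @ 0.6466  # hit
  → r_4 = 0.6466

ranges = [0.4850, 0.5081, 0.8800, 0.6466]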